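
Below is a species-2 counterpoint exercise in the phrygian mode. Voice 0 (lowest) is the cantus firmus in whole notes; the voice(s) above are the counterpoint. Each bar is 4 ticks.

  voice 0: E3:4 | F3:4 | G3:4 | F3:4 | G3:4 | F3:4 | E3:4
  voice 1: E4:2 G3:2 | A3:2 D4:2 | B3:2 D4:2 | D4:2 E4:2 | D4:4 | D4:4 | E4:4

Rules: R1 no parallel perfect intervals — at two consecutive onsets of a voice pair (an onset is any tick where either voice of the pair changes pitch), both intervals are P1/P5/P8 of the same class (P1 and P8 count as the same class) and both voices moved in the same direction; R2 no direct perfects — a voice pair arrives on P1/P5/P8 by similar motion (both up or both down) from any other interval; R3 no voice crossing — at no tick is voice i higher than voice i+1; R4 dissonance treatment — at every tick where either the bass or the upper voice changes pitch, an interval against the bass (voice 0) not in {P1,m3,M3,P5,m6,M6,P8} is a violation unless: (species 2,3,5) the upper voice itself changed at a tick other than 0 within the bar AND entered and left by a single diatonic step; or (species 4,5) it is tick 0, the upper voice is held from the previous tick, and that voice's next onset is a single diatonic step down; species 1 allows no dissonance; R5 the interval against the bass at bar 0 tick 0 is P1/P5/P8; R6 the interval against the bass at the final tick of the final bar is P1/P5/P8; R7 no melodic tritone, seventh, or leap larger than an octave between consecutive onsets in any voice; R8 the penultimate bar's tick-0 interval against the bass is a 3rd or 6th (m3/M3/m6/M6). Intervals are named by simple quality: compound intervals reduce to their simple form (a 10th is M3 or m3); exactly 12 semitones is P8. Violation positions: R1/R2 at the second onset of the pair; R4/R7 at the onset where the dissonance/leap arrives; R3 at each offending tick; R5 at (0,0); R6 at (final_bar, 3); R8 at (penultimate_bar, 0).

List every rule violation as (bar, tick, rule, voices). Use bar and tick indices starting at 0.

bar 0: v0=E3 v1=E4 downbeat P8
bar 1: v0=F3 v1=A3 downbeat M3
bar 2: v0=G3 v1=B3 downbeat M3
bar 3: v0=F3 v1=D4 downbeat M6
bar 4: v0=G3 v1=D4 downbeat P5
bar 5: v0=F3 v1=D4 downbeat M6
bar 6: v0=E3 v1=E4 downbeat P8

No violations across 7 bars (E3..E3 vs E4..E4).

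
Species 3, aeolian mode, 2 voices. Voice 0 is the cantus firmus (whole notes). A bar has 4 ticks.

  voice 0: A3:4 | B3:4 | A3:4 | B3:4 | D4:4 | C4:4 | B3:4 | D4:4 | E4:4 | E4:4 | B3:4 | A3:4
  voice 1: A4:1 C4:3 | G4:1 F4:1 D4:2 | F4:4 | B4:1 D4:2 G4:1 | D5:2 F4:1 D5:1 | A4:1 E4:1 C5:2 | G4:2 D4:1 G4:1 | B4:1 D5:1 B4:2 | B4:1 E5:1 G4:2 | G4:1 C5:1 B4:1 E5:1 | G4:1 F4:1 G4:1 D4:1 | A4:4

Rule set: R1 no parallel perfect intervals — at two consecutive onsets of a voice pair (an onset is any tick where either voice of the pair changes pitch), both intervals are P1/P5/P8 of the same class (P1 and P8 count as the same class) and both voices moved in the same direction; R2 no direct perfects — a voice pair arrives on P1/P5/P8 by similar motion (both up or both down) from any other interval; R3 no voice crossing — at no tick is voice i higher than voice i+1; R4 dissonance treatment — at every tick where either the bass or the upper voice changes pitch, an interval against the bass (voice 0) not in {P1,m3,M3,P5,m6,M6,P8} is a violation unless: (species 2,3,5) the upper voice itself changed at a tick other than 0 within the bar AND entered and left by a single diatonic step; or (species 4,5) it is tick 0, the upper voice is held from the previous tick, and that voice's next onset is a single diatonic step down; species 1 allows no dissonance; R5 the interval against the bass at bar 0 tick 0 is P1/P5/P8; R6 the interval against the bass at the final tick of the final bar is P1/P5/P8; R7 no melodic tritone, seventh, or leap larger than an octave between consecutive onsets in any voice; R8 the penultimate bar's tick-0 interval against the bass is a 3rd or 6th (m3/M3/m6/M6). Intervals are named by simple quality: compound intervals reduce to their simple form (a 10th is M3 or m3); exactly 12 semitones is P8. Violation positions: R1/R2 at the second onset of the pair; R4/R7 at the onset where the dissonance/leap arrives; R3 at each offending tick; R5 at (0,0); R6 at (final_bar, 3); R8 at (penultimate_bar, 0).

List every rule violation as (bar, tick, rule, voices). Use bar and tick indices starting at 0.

(1, 1, R4, (0, 1))
(3, 0, R2, (0, 1))
(3, 0, R7, (1,))
(4, 0, R2, (0, 1))

bar 0: v0=A3 v1=A4 downbeat P8
bar 1: v0=B3 v1=G4 downbeat m6
bar 2: v0=A3 v1=F4 downbeat m6
bar 3: v0=B3 v1=B4 downbeat P8
bar 4: v0=D4 v1=D5 downbeat P8
bar 5: v0=C4 v1=A4 downbeat M6
bar 6: v0=B3 v1=G4 downbeat m6
bar 7: v0=D4 v1=B4 downbeat M6
bar 8: v0=E4 v1=B4 downbeat P5
bar 9: v0=E4 v1=G4 downbeat m3
bar 10: v0=B3 v1=G4 downbeat m6
bar 11: v0=A3 v1=A4 downbeat P8
  -> R4 @ bar 1 tick 1 v(0, 1): B3/F4 TT untreated
  -> R2 @ bar 3 tick 0 v(0, 1): A3/F4 m6 -> B3/B4 P8 similar
  -> R7 @ bar 3 tick 0 v(1,): F4->B4 leap 6st
  -> R2 @ bar 4 tick 0 v(0, 1): B3/G4 m6 -> D4/D5 P8 similar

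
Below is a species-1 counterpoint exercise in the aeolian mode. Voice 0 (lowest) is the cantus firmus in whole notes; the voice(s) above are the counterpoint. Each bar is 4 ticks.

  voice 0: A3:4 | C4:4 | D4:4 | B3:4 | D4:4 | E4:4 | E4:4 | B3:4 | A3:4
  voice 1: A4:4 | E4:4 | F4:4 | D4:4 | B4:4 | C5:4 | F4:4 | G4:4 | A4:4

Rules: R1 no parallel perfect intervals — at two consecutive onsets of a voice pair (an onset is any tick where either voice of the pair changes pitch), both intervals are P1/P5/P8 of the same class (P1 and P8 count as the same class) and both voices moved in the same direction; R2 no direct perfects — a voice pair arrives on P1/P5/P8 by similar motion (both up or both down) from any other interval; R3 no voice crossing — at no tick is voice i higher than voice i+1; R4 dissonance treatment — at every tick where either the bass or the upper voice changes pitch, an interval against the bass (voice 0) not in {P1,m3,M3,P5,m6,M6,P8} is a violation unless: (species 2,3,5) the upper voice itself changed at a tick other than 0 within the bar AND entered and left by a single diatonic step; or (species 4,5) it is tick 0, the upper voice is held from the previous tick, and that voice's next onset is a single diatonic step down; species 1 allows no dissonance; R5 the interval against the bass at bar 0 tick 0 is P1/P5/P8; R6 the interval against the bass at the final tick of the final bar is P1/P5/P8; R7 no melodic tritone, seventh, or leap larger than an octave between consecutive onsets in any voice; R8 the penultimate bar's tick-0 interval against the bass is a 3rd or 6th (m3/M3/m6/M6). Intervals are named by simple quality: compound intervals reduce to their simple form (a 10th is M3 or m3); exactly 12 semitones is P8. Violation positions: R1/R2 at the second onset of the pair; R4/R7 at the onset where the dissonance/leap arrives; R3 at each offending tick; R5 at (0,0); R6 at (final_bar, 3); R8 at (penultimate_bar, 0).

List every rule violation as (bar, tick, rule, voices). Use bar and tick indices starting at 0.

(6, 0, R4, (0, 1))

bar 0: v0=A3 v1=A4 downbeat P8
bar 1: v0=C4 v1=E4 downbeat M3
bar 2: v0=D4 v1=F4 downbeat m3
bar 3: v0=B3 v1=D4 downbeat m3
bar 4: v0=D4 v1=B4 downbeat M6
bar 5: v0=E4 v1=C5 downbeat m6
bar 6: v0=E4 v1=F4 downbeat m2
bar 7: v0=B3 v1=G4 downbeat m6
bar 8: v0=A3 v1=A4 downbeat P8
  -> R4 @ bar 6 tick 0 v(0, 1): E4/F4 m2 untreated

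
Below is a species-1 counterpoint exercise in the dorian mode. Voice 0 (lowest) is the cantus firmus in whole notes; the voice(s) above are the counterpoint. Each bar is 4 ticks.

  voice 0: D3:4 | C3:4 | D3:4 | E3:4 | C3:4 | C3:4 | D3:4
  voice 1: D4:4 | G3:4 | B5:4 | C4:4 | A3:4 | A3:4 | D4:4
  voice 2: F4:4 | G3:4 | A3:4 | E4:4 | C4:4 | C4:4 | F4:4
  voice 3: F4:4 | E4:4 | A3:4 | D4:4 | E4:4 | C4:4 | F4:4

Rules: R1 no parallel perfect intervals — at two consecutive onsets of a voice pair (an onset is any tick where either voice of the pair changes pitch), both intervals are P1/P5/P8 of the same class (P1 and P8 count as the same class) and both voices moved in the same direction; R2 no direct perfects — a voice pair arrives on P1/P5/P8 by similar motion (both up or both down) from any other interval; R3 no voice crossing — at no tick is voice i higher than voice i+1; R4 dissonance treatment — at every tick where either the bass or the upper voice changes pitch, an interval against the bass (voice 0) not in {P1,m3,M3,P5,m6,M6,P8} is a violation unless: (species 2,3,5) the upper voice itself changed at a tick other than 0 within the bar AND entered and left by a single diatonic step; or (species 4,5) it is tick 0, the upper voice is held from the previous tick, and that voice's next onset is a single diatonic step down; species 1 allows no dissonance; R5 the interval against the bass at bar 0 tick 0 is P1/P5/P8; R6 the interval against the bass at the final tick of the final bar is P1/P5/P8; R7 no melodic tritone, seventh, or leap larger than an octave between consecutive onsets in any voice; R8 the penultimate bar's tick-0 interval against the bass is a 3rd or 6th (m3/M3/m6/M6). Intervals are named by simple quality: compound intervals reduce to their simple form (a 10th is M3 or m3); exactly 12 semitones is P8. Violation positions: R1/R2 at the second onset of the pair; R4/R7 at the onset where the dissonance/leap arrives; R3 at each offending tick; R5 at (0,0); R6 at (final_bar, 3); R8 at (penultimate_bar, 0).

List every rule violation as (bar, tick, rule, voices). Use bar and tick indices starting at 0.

bar 0: v0=D3 v1=D4 v2=F4 v3=F4 downbeat m3
bar 1: v0=C3 v1=G3 v2=G3 v3=E4 downbeat M3
bar 2: v0=D3 v1=B5 v2=A3 v3=A3 downbeat P5
bar 3: v0=E3 v1=C4 v2=E4 v3=D4 downbeat m7
bar 4: v0=C3 v1=A3 v2=C4 v3=E4 downbeat M3
bar 5: v0=C3 v1=A3 v2=C4 v3=C4 downbeat P8
bar 6: v0=D3 v1=D4 v2=F4 v3=F4 downbeat m3
  -> R5 @ bar 0 tick 0 v(0, 2): opens on m3
  -> R5 @ bar 0 tick 0 v(0, 3): opens on m3
  -> R2 @ bar 1 tick 0 v(0, 1): D3/D4 P8 -> C3/G3 P5 similar
  -> R2 @ bar 1 tick 0 v(0, 2): D3/F4 m3 -> C3/G3 P5 similar
  -> R2 @ bar 1 tick 0 v(1, 2): D4/F4 m3 -> G3/G3 P1 similar
  -> R7 @ bar 1 tick 0 v(2,): F4->G3 leap 10st
  -> R1 @ bar 2 tick 0 v(0, 2): C3/G3 P5 -> D3/A3 P5 similar
  -> R3 @ bar 2 tick 0 v(1, 2): B5 above A3
  -> R7 @ bar 2 tick 0 v(1,): G3->B5 leap 28st
  -> R3 @ bar 2 tick 1 v(1, 2): B5 above A3
  -> R3 @ bar 2 tick 2 v(1, 2): B5 above A3
  -> R3 @ bar 2 tick 3 v(1, 2): B5 above A3
  -> R2 @ bar 3 tick 0 v(0, 2): D3/A3 P5 -> E3/E4 P8 similar
  -> R3 @ bar 3 tick 0 v(2, 3): E4 above D4
  -> R4 @ bar 3 tick 0 v(0, 3): E3/D4 m7 untreated
  -> R7 @ bar 3 tick 0 v(1,): B5->C4 leap 23st
  -> R3 @ bar 3 tick 1 v(2, 3): E4 above D4
  -> R3 @ bar 3 tick 2 v(2, 3): E4 above D4
  -> R3 @ bar 3 tick 3 v(2, 3): E4 above D4
  -> R1 @ bar 4 tick 0 v(0, 2): E3/E4 P8 -> C3/C4 P8 similar
  -> R8 @ bar 5 tick 0 v(0, 2): penult P8 not 3rd/6th
  -> R8 @ bar 5 tick 0 v(0, 3): penult P8 not 3rd/6th
  -> R1 @ bar 6 tick 0 v(2, 3): C4/C4 P1 -> F4/F4 P1 similar
  -> R2 @ bar 6 tick 0 v(0, 1): C3/A3 M6 -> D3/D4 P8 similar
  -> R6 @ bar 6 tick 3 v(0, 2): closes on m3
  -> R6 @ bar 6 tick 3 v(0, 3): closes on m3

(0, 0, R5, (0, 2))
(0, 0, R5, (0, 3))
(1, 0, R2, (0, 1))
(1, 0, R2, (0, 2))
(1, 0, R2, (1, 2))
(1, 0, R7, (2,))
(2, 0, R1, (0, 2))
(2, 0, R3, (1, 2))
(2, 0, R7, (1,))
(2, 1, R3, (1, 2))
(2, 2, R3, (1, 2))
(2, 3, R3, (1, 2))
(3, 0, R2, (0, 2))
(3, 0, R3, (2, 3))
(3, 0, R4, (0, 3))
(3, 0, R7, (1,))
(3, 1, R3, (2, 3))
(3, 2, R3, (2, 3))
(3, 3, R3, (2, 3))
(4, 0, R1, (0, 2))
(5, 0, R8, (0, 2))
(5, 0, R8, (0, 3))
(6, 0, R1, (2, 3))
(6, 0, R2, (0, 1))
(6, 3, R6, (0, 2))
(6, 3, R6, (0, 3))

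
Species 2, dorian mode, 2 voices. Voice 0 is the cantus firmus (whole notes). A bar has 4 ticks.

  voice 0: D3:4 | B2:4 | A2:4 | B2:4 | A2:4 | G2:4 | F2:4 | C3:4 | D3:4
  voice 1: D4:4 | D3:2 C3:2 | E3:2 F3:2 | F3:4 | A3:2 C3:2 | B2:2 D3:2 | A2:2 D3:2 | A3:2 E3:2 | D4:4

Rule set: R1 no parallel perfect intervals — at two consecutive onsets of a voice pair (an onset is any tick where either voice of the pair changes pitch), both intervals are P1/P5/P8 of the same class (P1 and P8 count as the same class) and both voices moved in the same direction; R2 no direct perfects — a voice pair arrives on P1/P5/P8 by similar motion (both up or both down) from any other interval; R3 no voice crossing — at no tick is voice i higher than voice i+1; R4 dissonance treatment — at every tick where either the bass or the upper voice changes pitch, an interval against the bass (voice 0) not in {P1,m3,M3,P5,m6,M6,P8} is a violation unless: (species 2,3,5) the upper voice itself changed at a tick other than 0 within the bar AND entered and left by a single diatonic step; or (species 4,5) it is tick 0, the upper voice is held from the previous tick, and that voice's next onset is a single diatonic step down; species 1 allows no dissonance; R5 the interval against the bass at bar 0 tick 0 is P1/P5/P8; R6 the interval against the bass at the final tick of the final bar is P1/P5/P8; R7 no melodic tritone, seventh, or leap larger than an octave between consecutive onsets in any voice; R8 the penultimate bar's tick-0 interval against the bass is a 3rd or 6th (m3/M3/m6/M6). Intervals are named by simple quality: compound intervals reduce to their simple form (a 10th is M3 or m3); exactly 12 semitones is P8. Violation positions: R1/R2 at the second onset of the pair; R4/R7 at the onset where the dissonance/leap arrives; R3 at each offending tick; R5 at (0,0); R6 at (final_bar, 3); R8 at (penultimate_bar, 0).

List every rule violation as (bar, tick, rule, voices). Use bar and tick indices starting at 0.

bar 0: v0=D3 v1=D4 downbeat P8
bar 1: v0=B2 v1=D3 downbeat m3
bar 2: v0=A2 v1=E3 downbeat P5
bar 3: v0=B2 v1=F3 downbeat TT
bar 4: v0=A2 v1=A3 downbeat P8
bar 5: v0=G2 v1=B2 downbeat M3
bar 6: v0=F2 v1=A2 downbeat M3
bar 7: v0=C3 v1=A3 downbeat M6
bar 8: v0=D3 v1=D4 downbeat P8
  -> R4 @ bar 1 tick 2 v(0, 1): B2/C3 m2 untreated
  -> R4 @ bar 3 tick 0 v(0, 1): B2/F3 TT untreated
  -> R2 @ bar 8 tick 0 v(0, 1): C3/E3 M3 -> D3/D4 P8 similar
  -> R7 @ bar 8 tick 0 v(1,): E3->D4 leap 10st

(1, 2, R4, (0, 1))
(3, 0, R4, (0, 1))
(8, 0, R2, (0, 1))
(8, 0, R7, (1,))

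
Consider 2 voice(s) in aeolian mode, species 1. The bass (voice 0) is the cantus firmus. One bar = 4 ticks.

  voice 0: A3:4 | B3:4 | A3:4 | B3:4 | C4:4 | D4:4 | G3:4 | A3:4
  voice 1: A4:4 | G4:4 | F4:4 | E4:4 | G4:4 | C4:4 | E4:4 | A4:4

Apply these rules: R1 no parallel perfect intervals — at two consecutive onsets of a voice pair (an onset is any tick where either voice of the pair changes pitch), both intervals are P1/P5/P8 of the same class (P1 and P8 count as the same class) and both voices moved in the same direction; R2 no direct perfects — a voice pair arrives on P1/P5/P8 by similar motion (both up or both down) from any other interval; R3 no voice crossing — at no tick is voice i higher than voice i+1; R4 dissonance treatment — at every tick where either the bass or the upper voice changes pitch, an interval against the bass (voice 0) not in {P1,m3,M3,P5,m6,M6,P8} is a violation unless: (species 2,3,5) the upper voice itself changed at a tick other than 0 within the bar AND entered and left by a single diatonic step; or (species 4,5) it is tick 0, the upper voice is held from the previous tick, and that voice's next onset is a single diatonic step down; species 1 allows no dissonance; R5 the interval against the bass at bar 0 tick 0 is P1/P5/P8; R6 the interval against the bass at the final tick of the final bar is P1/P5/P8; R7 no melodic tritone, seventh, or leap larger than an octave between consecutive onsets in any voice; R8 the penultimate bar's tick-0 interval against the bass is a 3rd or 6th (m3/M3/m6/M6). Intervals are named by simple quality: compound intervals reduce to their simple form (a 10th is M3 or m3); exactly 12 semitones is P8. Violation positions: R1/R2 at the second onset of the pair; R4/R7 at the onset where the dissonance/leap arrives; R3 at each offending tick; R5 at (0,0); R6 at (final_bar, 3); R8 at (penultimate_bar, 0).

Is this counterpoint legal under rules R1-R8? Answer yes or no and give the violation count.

No (8 violations)

bar 0: v0=A3 v1=A4 (P8)
bar 1: v0=B3 v1=G4 (m6)
bar 2: v0=A3 v1=F4 (m6)
bar 3: v0=B3 v1=E4 (P4)
bar 4: v0=C4 v1=G4 (P5)
bar 5: v0=D4 v1=C4 (M2)
bar 6: v0=G3 v1=E4 (M6)
bar 7: v0=A3 v1=A4 (P8)
  R4 @ bar3.0: B3/E4 P4 untreated
  R2 @ bar4.0: B3/E4 P4 -> C4/G4 P5 similar
  R3 @ bar5.0: D4 above C4
  R4 @ bar5.0: D4/C4 M2 untreated
  R3 @ bar5.1: D4 above C4
  R3 @ bar5.2: D4 above C4
  R3 @ bar5.3: D4 above C4
  R2 @ bar7.0: G3/E4 M6 -> A3/A4 P8 similar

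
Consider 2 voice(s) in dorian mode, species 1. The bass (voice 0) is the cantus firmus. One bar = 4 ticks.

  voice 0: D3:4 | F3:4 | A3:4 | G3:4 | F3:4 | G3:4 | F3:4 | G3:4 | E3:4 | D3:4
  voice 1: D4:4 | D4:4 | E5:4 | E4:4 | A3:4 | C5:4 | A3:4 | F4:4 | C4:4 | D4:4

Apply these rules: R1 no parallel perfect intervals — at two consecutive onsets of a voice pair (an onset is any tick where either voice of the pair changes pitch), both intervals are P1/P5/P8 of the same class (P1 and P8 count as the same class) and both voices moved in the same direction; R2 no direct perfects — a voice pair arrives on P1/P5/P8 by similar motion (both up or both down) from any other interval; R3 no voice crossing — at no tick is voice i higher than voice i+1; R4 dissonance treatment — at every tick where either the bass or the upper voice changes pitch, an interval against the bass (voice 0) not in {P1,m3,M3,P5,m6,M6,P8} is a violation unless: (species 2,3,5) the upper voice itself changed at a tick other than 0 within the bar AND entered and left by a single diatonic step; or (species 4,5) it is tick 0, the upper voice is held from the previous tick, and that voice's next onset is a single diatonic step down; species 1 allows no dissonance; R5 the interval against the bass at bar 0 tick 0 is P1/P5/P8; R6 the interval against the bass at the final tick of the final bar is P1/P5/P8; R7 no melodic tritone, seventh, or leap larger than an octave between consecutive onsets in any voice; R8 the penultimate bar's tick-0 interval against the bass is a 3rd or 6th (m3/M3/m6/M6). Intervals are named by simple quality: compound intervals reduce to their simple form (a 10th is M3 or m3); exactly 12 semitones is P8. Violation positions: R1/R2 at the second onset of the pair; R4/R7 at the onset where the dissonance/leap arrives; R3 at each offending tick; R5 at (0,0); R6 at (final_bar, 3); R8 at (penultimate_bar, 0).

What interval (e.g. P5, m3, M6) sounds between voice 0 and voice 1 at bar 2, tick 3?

voice 0=A3 voice 1=E5 -> P5

P5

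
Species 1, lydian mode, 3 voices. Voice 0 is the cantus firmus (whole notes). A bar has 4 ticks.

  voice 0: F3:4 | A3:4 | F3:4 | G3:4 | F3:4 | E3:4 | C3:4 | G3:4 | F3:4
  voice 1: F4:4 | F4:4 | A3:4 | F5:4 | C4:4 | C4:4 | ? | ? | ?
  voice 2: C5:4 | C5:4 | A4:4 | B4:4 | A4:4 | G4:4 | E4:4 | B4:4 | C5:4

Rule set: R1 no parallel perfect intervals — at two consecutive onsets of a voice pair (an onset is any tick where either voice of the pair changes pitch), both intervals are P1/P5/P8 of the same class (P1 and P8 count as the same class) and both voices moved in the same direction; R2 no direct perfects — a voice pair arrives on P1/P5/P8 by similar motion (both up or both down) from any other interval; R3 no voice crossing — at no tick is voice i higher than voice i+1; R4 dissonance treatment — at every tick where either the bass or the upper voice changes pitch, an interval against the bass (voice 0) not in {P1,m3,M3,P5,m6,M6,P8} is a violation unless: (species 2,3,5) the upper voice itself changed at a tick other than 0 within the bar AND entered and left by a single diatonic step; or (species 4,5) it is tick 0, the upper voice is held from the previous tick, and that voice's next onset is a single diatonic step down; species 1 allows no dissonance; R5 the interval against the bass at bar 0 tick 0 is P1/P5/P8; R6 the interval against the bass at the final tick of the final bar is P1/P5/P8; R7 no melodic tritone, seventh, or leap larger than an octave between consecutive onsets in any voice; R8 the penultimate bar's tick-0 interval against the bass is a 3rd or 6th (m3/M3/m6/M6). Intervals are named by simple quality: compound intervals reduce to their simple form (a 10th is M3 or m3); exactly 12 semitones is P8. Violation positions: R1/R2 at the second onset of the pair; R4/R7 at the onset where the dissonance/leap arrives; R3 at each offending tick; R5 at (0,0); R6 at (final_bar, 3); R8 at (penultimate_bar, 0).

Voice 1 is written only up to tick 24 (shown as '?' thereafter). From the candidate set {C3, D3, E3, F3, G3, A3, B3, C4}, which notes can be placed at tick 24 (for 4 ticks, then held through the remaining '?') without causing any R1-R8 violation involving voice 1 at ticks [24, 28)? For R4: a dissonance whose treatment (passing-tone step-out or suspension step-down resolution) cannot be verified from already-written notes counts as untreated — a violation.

C3: violates R2
D3: violates R4,R7
E3: violates R2
F3: violates R4
G3: violates R2
A3: violates R1
B3: violates R4
C4: legal

{C4}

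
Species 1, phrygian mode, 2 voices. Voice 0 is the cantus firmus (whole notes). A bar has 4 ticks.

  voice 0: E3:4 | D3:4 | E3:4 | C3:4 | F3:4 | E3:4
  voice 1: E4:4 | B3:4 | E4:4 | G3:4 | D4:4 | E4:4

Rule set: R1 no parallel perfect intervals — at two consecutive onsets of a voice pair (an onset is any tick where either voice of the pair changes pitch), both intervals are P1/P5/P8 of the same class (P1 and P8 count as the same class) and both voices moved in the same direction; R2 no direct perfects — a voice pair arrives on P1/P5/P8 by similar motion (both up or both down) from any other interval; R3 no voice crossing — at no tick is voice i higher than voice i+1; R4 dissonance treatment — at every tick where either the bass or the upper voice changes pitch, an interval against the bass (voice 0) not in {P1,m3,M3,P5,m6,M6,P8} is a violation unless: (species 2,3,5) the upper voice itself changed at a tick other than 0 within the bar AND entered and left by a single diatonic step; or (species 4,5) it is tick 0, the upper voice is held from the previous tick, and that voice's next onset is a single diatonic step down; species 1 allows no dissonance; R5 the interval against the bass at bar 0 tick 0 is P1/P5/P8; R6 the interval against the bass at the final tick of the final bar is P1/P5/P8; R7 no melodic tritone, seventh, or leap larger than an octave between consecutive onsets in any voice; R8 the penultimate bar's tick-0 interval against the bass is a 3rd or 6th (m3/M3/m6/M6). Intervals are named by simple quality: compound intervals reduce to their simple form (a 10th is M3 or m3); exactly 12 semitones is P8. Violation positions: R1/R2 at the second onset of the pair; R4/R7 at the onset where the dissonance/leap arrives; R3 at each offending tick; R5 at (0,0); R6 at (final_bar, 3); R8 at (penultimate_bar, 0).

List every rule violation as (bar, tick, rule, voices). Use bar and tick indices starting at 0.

(2, 0, R2, (0, 1))
(3, 0, R2, (0, 1))

bar 0: v0=E3 v1=E4 downbeat P8
bar 1: v0=D3 v1=B3 downbeat M6
bar 2: v0=E3 v1=E4 downbeat P8
bar 3: v0=C3 v1=G3 downbeat P5
bar 4: v0=F3 v1=D4 downbeat M6
bar 5: v0=E3 v1=E4 downbeat P8
  -> R2 @ bar 2 tick 0 v(0, 1): D3/B3 M6 -> E3/E4 P8 similar
  -> R2 @ bar 3 tick 0 v(0, 1): E3/E4 P8 -> C3/G3 P5 similar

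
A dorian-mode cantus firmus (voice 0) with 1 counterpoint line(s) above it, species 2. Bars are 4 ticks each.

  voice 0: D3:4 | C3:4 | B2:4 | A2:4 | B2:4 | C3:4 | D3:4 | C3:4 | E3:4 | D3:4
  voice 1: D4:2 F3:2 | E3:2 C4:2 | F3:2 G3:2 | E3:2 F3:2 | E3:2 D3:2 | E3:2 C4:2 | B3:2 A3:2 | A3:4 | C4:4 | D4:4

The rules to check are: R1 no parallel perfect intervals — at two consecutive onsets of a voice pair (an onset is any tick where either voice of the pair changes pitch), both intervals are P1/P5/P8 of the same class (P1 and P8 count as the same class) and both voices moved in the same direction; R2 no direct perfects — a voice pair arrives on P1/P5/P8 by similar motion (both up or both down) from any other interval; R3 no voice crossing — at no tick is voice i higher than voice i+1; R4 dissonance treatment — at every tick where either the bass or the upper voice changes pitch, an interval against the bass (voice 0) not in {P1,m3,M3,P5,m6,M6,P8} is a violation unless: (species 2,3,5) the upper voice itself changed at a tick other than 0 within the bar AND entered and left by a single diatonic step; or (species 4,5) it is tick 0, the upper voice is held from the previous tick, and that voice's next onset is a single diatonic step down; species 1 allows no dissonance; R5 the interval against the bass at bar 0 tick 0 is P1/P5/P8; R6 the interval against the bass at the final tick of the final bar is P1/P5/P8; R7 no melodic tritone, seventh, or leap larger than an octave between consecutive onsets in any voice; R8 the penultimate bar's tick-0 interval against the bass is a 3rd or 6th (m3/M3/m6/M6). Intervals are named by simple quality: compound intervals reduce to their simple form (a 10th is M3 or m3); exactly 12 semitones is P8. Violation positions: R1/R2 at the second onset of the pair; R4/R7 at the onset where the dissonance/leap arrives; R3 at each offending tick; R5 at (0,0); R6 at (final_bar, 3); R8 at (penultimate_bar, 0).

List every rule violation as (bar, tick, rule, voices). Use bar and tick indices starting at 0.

(2, 0, R4, (0, 1))
(3, 0, R2, (0, 1))
(4, 0, R4, (0, 1))

bar 0: v0=D3 v1=D4 downbeat P8
bar 1: v0=C3 v1=E3 downbeat M3
bar 2: v0=B2 v1=F3 downbeat TT
bar 3: v0=A2 v1=E3 downbeat P5
bar 4: v0=B2 v1=E3 downbeat P4
bar 5: v0=C3 v1=E3 downbeat M3
bar 6: v0=D3 v1=B3 downbeat M6
bar 7: v0=C3 v1=A3 downbeat M6
bar 8: v0=E3 v1=C4 downbeat m6
bar 9: v0=D3 v1=D4 downbeat P8
  -> R4 @ bar 2 tick 0 v(0, 1): B2/F3 TT untreated
  -> R2 @ bar 3 tick 0 v(0, 1): B2/G3 m6 -> A2/E3 P5 similar
  -> R4 @ bar 4 tick 0 v(0, 1): B2/E3 P4 untreated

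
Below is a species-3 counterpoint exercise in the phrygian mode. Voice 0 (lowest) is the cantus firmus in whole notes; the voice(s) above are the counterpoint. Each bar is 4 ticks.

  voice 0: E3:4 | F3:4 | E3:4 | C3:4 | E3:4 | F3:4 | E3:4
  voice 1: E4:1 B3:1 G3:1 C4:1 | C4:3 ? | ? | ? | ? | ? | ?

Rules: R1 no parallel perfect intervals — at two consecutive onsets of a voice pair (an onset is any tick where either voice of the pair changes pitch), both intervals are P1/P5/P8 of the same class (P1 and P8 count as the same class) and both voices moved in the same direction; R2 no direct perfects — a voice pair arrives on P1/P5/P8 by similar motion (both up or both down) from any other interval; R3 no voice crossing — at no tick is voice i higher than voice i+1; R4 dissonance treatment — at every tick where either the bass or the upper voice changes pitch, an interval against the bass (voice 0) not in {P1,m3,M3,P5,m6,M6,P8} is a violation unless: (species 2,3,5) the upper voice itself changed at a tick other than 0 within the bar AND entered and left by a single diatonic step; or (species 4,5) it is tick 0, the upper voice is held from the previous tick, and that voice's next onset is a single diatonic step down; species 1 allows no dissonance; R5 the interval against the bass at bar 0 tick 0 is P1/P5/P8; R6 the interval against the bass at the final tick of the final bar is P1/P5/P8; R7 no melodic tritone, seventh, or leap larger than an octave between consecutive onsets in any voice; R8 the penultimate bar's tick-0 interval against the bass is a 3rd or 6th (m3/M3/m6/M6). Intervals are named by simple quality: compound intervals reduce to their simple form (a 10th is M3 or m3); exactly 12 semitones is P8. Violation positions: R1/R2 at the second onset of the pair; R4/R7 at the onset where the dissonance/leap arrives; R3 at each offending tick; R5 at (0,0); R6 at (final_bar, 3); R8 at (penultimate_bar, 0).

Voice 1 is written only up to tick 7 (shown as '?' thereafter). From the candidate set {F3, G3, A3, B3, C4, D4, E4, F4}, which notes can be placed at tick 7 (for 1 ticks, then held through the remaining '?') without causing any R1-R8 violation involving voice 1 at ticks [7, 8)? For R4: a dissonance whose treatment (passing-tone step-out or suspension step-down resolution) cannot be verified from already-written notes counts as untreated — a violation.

F3: legal
G3: violates R4
A3: legal
B3: violates R4
C4: legal
D4: legal
E4: violates R4
F4: legal

{A3, C4, D4, F3, F4}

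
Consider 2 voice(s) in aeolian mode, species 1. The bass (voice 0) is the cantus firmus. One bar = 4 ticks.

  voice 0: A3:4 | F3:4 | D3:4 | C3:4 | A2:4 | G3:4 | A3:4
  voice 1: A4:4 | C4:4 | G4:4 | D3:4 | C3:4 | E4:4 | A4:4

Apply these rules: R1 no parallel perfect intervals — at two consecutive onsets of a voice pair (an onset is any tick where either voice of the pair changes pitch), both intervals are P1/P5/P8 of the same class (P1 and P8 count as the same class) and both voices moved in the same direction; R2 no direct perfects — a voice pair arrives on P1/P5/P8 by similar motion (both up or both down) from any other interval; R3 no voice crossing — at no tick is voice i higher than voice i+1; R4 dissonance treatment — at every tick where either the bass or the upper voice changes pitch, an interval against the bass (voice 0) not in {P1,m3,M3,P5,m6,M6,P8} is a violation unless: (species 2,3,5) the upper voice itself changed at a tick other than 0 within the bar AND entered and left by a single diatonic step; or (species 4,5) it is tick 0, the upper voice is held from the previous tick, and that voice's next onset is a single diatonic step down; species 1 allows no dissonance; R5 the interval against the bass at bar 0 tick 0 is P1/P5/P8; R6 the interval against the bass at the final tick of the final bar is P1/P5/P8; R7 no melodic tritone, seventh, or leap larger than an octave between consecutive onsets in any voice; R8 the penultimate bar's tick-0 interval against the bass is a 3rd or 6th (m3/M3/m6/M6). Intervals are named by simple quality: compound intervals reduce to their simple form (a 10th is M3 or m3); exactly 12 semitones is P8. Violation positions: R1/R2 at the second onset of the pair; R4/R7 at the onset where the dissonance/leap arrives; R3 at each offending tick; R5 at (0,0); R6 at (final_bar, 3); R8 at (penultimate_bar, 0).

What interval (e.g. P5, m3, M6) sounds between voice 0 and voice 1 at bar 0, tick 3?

P8

voice 0=A3 voice 1=A4 -> P8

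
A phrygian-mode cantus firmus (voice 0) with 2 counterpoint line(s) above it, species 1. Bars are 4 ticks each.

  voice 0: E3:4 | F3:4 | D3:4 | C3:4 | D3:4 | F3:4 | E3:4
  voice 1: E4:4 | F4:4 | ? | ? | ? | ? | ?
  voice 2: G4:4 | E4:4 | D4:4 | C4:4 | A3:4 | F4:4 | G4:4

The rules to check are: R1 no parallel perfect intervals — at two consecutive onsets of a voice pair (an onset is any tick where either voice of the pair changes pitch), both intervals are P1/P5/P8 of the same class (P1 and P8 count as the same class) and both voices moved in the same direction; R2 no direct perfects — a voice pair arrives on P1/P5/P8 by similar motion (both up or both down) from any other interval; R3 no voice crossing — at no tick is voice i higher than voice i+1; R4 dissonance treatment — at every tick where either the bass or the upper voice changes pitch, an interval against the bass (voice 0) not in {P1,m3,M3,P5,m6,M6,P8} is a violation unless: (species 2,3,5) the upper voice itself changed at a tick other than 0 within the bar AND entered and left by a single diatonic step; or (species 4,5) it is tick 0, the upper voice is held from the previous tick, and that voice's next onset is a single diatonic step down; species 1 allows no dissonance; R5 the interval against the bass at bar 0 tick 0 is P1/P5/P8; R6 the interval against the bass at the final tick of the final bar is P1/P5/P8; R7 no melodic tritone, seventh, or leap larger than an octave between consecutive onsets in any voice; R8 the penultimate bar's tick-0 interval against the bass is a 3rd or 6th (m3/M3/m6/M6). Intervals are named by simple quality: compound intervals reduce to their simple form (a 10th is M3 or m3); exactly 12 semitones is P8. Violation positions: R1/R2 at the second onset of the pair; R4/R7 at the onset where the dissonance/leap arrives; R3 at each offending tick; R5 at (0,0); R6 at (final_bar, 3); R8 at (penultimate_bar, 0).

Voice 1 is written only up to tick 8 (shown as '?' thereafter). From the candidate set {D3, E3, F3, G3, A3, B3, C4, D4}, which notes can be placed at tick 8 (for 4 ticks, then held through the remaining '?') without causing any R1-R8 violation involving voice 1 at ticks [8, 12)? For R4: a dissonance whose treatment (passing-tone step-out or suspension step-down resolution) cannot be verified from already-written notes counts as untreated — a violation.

{F3}

D3: violates R1,R2,R7
E3: violates R4,R7
F3: legal
G3: violates R2,R4,R7
A3: violates R2
B3: violates R7
C4: violates R4
D4: violates R1,R2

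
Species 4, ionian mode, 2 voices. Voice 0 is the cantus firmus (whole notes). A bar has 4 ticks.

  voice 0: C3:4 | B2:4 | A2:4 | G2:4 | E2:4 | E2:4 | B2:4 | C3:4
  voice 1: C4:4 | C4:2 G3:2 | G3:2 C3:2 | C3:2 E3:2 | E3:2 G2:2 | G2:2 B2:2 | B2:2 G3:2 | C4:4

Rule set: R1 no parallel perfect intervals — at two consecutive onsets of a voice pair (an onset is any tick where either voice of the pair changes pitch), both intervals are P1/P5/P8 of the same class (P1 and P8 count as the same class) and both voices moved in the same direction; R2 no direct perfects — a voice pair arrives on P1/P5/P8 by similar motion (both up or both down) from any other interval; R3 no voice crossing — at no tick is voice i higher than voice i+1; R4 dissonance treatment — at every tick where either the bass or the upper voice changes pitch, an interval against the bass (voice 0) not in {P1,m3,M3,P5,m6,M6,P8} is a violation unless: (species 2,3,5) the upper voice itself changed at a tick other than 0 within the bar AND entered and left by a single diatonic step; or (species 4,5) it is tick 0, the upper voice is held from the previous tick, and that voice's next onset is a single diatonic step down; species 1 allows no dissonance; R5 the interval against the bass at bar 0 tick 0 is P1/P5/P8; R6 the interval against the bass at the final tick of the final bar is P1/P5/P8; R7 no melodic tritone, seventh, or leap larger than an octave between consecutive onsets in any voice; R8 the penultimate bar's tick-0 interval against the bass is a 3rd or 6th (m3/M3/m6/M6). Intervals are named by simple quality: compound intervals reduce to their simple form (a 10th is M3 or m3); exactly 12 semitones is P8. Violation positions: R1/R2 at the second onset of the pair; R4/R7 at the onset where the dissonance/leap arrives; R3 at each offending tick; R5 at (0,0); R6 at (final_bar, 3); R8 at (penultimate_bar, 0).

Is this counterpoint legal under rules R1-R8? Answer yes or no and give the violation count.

bar 0: v0=C3 v1=C4 (P8)
bar 1: v0=B2 v1=C4 (m2)
bar 2: v0=A2 v1=G3 (m7)
bar 3: v0=G2 v1=C3 (P4)
bar 4: v0=E2 v1=E3 (P8)
bar 5: v0=E2 v1=G2 (m3)
bar 6: v0=B2 v1=B2 (P1)
bar 7: v0=C3 v1=C4 (P8)
  R4 @ bar1.0: B2/C4 m2 untreated
  R4 @ bar2.0: A2/G3 m7 untreated
  R4 @ bar3.0: G2/C3 P4 untreated
  R8 @ bar6.0: penult P1 not 3rd/6th
  R2 @ bar7.0: B2/G3 m6 -> C3/C4 P8 similar

No (5 violations)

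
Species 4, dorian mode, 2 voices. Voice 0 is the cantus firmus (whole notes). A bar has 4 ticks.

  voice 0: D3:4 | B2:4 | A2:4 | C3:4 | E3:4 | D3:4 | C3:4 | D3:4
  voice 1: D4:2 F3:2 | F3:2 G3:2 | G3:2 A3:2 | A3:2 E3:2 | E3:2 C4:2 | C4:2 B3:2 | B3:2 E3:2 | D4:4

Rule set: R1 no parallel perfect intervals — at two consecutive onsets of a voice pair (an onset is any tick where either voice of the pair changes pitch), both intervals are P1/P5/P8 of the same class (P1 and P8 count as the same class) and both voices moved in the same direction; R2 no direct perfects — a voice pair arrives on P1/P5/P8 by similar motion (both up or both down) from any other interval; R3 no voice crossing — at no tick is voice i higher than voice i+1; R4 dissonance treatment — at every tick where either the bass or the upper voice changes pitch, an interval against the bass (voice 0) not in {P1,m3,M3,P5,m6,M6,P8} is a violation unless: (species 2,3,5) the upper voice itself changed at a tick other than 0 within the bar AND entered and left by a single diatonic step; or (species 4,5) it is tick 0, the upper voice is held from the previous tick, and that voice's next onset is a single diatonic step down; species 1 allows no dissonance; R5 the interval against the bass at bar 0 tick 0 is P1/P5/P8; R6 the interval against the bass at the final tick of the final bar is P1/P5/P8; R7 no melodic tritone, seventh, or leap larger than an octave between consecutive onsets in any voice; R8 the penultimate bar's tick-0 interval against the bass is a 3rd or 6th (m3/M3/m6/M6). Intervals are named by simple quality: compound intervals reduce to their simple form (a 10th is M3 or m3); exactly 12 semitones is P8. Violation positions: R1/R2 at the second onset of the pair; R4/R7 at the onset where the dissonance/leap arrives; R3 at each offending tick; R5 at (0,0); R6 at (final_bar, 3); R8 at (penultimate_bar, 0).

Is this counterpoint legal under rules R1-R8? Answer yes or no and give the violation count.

bar 0: v0=D3 v1=D4 (P8)
bar 1: v0=B2 v1=F3 (TT)
bar 2: v0=A2 v1=G3 (m7)
bar 3: v0=C3 v1=A3 (M6)
bar 4: v0=E3 v1=E3 (P1)
bar 5: v0=D3 v1=C4 (m7)
bar 6: v0=C3 v1=B3 (M7)
bar 7: v0=D3 v1=D4 (P8)
  R4 @ bar1.0: B2/F3 TT untreated
  R4 @ bar2.0: A2/G3 m7 untreated
  R4 @ bar6.0: C3/B3 M7 untreated
  R8 @ bar6.0: penult M7 not 3rd/6th
  R2 @ bar7.0: C3/E3 M3 -> D3/D4 P8 similar
  R7 @ bar7.0: E3->D4 leap 10st

No (6 violations)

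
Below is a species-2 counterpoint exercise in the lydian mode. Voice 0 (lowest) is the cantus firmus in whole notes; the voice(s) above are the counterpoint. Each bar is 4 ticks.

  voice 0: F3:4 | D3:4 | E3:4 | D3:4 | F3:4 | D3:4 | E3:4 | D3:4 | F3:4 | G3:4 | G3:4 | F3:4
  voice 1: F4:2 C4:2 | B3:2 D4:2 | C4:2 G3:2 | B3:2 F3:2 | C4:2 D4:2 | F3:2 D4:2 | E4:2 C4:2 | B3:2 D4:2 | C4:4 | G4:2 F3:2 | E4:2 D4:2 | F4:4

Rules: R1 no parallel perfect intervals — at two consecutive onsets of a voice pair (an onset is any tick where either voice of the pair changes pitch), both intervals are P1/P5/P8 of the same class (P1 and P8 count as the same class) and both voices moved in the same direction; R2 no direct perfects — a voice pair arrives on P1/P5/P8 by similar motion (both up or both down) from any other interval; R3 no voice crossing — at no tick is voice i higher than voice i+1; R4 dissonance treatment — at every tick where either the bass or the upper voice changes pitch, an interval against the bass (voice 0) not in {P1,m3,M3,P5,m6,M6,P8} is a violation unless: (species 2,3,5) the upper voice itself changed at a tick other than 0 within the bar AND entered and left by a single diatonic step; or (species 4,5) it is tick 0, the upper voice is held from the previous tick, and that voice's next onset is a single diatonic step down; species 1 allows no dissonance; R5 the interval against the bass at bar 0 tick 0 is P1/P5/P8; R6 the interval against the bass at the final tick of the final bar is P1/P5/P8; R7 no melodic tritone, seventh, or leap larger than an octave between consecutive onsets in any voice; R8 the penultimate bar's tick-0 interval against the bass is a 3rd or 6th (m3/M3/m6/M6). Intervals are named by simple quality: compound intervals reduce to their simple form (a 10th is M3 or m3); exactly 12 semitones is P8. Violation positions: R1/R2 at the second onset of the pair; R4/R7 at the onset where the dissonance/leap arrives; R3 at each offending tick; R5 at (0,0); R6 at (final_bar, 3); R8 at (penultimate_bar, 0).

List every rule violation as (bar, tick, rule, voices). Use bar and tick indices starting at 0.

(3, 2, R7, (1,))
(4, 0, R2, (0, 1))
(6, 0, R1, (0, 1))
(9, 0, R2, (0, 1))
(9, 2, R3, (0, 1))
(9, 2, R4, (0, 1))
(9, 2, R7, (1,))
(9, 3, R3, (0, 1))
(10, 0, R7, (1,))

bar 0: v0=F3 v1=F4 downbeat P8
bar 1: v0=D3 v1=B3 downbeat M6
bar 2: v0=E3 v1=C4 downbeat m6
bar 3: v0=D3 v1=B3 downbeat M6
bar 4: v0=F3 v1=C4 downbeat P5
bar 5: v0=D3 v1=F3 downbeat m3
bar 6: v0=E3 v1=E4 downbeat P8
bar 7: v0=D3 v1=B3 downbeat M6
bar 8: v0=F3 v1=C4 downbeat P5
bar 9: v0=G3 v1=G4 downbeat P8
bar 10: v0=G3 v1=E4 downbeat M6
bar 11: v0=F3 v1=F4 downbeat P8
  -> R7 @ bar 3 tick 2 v(1,): B3->F3 leap 6st
  -> R2 @ bar 4 tick 0 v(0, 1): D3/F3 m3 -> F3/C4 P5 similar
  -> R1 @ bar 6 tick 0 v(0, 1): D3/D4 P8 -> E3/E4 P8 similar
  -> R2 @ bar 9 tick 0 v(0, 1): F3/C4 P5 -> G3/G4 P8 similar
  -> R3 @ bar 9 tick 2 v(0, 1): G3 above F3
  -> R4 @ bar 9 tick 2 v(0, 1): G3/F3 M2 untreated
  -> R7 @ bar 9 tick 2 v(1,): G4->F3 leap 14st
  -> R3 @ bar 9 tick 3 v(0, 1): G3 above F3
  -> R7 @ bar 10 tick 0 v(1,): F3->E4 leap 11st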